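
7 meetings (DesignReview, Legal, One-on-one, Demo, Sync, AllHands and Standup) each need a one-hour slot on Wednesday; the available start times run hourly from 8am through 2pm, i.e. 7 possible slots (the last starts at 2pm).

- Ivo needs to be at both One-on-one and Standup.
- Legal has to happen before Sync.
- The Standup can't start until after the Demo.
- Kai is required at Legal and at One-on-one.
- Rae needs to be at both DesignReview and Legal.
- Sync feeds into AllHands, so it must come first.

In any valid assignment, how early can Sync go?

9am

Precedence pushes Sync to at least 9am; downstream work caps Sync at 1pm.
Sync at 9am is achievable: Standup -> 9am, Legal -> 8am, Demo -> 8am, Sync -> 9am, AllHands -> 10am, DesignReview -> 9am, One-on-one -> 10am.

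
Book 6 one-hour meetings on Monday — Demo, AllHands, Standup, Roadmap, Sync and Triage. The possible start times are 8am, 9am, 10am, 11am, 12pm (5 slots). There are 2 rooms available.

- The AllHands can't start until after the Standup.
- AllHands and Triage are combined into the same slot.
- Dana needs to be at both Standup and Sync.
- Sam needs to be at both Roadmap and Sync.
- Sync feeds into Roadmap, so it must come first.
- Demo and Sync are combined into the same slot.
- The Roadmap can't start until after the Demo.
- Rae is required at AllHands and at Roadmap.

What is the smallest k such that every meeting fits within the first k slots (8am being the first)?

3 slots

The precedence chain requires at least 2 distinct slots.
With at most 2 per slot and 6 meetings, at least 3 slots are needed.
3 works (last occupied slot: 10am): for example Roadmap=9am, Standup=9am, Triage=10am, AllHands=10am, Sync=8am, Demo=8am.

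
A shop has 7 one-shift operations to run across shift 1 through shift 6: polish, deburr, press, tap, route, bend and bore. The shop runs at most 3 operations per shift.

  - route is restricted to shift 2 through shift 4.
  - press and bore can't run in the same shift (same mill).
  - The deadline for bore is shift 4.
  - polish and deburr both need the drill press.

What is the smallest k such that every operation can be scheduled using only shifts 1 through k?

With at most 3 per shift and 7 operations, at least 3 shifts are needed.
route can't be placed before shift 2, so the schedule must run through at least shift 2.
3 works (last occupied shift: shift 3): for example bore in shift 3; deburr in shift 2; tap in shift 1; press in shift 1; route in shift 2; bend in shift 2; polish in shift 1.

3 shifts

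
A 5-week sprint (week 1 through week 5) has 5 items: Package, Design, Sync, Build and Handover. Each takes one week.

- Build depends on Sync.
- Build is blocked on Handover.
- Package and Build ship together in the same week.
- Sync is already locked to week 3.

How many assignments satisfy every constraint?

Splitting on Package: it can be week 4 (15), week 5 (20). Listing each branch's schedules as (Design, Sync, Build, Handover) by week number:
Package=week 4: (1,3,4,1) (1,3,4,2) (1,3,4,3) (2,3,4,1) (2,3,4,2) (2,3,4,3) (3,3,4,1) (3,3,4,2) (3,3,4,3) (4,3,4,1) (4,3,4,2) (4,3,4,3) (5,3,4,1) (5,3,4,2) (5,3,4,3) — 15.
Package=week 5: (1,3,5,1) (1,3,5,2) (1,3,5,3) (1,3,5,4) (2,3,5,1) (2,3,5,2) (2,3,5,3) (2,3,5,4) (3,3,5,1) (3,3,5,2) (3,3,5,3) (3,3,5,4) (4,3,5,1) (4,3,5,2) (4,3,5,3) (4,3,5,4) (5,3,5,1) (5,3,5,2) (5,3,5,3) (5,3,5,4) — 20.
Summing: 15 + 20 = 35.

35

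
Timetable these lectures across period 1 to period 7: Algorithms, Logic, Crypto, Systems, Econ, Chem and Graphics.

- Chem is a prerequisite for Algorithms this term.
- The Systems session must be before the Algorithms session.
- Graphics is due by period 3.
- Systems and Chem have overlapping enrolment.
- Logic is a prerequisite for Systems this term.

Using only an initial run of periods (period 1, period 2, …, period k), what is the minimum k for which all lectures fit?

The precedence chain requires at least 3 distinct periods.
3 works (last occupied period: period 3): for example Graphics in period 1, Systems in period 2, Logic in period 1, Chem in period 1, Crypto in period 1, Algorithms in period 3, Econ in period 1.

3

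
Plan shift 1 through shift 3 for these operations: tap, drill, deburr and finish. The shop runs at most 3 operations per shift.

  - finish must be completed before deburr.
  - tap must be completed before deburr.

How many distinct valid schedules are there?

Splitting on tap: it can be shift 1 (9), shift 2 (6). Listing each branch's schedules as (drill, deburr, finish) by shift number:
tap=shift 1: (1,2,1) (1,3,1) (1,3,2) (2,2,1) (2,3,1) (2,3,2) (3,2,1) (3,3,1) (3,3,2) — 9.
tap=shift 2: (1,3,1) (1,3,2) (2,3,1) (2,3,2) (3,3,1) (3,3,2) — 6.
Summing: 9 + 6 = 15.

15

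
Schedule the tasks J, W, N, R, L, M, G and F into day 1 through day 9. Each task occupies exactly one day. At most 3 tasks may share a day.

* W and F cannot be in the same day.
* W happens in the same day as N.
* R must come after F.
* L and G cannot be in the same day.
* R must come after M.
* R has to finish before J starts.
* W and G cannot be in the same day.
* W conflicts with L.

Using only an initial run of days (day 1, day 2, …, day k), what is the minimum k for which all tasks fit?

3 days

The precedence chain requires at least 3 distinct days.
With at most 3 per day and 8 tasks, at least 3 days are needed.
3 works (last occupied day: day 3): for example R=day 2; M=day 1; L=day 1; W=day 2; J=day 3; N=day 2; G=day 3; F=day 1.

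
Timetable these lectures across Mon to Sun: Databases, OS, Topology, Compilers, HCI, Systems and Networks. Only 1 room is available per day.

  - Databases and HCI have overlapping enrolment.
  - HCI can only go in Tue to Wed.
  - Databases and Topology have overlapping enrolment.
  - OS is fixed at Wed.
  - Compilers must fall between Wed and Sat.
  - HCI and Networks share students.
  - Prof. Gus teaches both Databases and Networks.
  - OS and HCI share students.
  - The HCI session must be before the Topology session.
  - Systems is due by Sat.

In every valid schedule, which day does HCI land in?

Tue

HCI's window is Tue–Wed.
OS is fixed at Wed, and HCI can't share a day with OS.
So HCI must be Tue.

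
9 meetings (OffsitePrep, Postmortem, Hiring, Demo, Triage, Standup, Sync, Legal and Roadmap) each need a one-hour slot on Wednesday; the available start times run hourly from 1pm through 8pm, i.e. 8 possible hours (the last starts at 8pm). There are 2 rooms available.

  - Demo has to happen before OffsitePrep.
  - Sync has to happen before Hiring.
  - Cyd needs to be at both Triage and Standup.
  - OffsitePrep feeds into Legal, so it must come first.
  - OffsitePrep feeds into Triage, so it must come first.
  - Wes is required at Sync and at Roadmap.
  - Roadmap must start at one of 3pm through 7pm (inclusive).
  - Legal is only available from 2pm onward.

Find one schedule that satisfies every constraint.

Roadmap in 3pm, Triage in 4pm, Standup in 5pm, Sync in 1pm, Postmortem in 4pm, Hiring in 2pm, Demo in 1pm, OffsitePrep in 2pm, Legal in 3pm

Checking: OffsitePrep(2pm) before Legal(3pm); Demo(1pm) before OffsitePrep(2pm); Sync(1pm) before Hiring(2pm); OffsitePrep(2pm) before Triage(4pm); Sync(1pm) != Roadmap(3pm); Triage(4pm) != Standup(5pm); Legal=3pm in [2pm,8pm]; Roadmap=3pm in [3pm,7pm]; max 2 per hour (cap 2).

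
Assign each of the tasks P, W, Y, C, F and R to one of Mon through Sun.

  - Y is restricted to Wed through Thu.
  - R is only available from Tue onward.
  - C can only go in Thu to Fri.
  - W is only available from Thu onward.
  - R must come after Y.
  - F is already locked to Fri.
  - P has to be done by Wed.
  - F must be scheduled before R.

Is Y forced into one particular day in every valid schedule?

Y can be Wed (e.g. R in Sat; F in Fri; C in Thu; Y in Wed; W in Thu; P in Mon) or Thu (e.g. P=Mon; R=Sat; F=Fri; Y=Thu; W=Thu; C=Thu).

No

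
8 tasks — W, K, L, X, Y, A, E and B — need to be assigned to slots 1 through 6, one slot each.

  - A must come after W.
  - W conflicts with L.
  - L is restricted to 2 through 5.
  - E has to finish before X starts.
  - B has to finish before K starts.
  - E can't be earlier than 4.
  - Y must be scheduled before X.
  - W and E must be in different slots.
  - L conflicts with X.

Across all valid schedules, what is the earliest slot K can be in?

2

Precedence pushes K to at least 2.
K at 2 is achievable: B -> 1, K -> 2, X -> 5, E -> 4, A -> 2, L -> 2, W -> 1, Y -> 1.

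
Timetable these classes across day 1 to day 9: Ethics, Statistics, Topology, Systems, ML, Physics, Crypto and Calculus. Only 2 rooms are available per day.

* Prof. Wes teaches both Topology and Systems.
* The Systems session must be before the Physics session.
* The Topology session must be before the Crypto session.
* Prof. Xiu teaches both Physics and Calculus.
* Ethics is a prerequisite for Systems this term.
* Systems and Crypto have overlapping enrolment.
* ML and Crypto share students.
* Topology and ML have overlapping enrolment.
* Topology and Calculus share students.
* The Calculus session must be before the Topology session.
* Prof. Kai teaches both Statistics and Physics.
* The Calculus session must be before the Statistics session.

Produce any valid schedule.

ML=day 3, Crypto=day 4, Topology=day 2, Ethics=day 1, Physics=day 4, Calculus=day 1, Statistics=day 2, Systems=day 3

Checking: Systems(day 3) before Physics(day 4); Calculus(day 1) before Statistics(day 2); Calculus(day 1) before Topology(day 2); Topology(day 2) before Crypto(day 4); Ethics(day 1) before Systems(day 3); Topology(day 2) != Systems(day 3); ML(day 3) != Crypto(day 4); Topology(day 2) != Calculus(day 1); Topology(day 2) != ML(day 3); Systems(day 3) != Crypto(day 4); Statistics(day 2) != Physics(day 4); Physics(day 4) != Calculus(day 1); max 2 per day (cap 2).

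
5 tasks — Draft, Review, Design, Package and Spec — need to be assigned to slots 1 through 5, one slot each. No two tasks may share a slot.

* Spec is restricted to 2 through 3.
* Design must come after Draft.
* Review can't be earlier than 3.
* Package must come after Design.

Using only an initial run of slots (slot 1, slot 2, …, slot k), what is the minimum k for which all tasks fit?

The precedence chain requires at least 3 distinct slots.
With at most 1 per slot and 5 tasks, at least 5 slots are needed.
5 works (last occupied slot: 5): for example Package=5, Draft=1, Design=4, Spec=2, Review=3.

5 slots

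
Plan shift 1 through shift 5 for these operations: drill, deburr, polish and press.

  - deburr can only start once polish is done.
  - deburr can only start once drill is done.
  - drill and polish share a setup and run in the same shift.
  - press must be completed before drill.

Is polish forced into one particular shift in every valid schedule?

polish can be shift 2 (e.g. press in shift 1, polish in shift 2, drill in shift 2, deburr in shift 3) or shift 3 (e.g. drill -> shift 3; press -> shift 1; deburr -> shift 4; polish -> shift 3).

No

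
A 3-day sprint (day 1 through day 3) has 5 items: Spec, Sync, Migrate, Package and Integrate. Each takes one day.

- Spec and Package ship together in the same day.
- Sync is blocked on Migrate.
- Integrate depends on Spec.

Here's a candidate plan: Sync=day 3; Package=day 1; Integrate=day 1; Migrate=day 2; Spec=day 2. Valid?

Spec and Package ship together in the same day — violated.
Integrate depends on Spec — violated.
Sync is blocked on Migrate — holds.

No — it violates: Integrate depends on Spec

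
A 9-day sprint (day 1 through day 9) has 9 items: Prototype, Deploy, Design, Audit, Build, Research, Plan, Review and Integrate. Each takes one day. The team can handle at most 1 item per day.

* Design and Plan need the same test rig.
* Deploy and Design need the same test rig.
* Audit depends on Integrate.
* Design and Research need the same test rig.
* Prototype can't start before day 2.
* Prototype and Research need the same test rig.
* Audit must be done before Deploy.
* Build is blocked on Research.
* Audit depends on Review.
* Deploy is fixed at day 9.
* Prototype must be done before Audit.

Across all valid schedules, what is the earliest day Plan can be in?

Plan at day 1 is achievable: Integrate=day 4; Deploy=day 9; Plan=day 1; Design=day 8; Research=day 6; Review=day 3; Prototype=day 2; Build=day 7; Audit=day 5.

day 1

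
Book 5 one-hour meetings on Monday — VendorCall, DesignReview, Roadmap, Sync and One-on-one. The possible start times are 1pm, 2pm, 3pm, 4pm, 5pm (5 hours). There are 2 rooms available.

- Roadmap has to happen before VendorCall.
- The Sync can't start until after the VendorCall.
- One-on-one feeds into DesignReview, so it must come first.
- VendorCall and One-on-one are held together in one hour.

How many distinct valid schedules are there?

20

Splitting on VendorCall: it can be 2pm (9), 3pm (8), 4pm (3). Listing each branch's schedules as (DesignReview, Roadmap, Sync, One-on-one):
VendorCall=2pm: (3pm,1pm,3pm,2pm) (3pm,1pm,4pm,2pm) (3pm,1pm,5pm,2pm) (4pm,1pm,3pm,2pm) (4pm,1pm,4pm,2pm) (4pm,1pm,5pm,2pm) (5pm,1pm,3pm,2pm) (5pm,1pm,4pm,2pm) (5pm,1pm,5pm,2pm) — 9.
VendorCall=3pm: (4pm,1pm,4pm,3pm) (4pm,1pm,5pm,3pm) (4pm,2pm,4pm,3pm) (4pm,2pm,5pm,3pm) (5pm,1pm,4pm,3pm) (5pm,1pm,5pm,3pm) (5pm,2pm,4pm,3pm) (5pm,2pm,5pm,3pm) — 8.
VendorCall=4pm: (5pm,1pm,5pm,4pm) (5pm,2pm,5pm,4pm) (5pm,3pm,5pm,4pm) — 3.
Summing: 9 + 8 + 3 = 20.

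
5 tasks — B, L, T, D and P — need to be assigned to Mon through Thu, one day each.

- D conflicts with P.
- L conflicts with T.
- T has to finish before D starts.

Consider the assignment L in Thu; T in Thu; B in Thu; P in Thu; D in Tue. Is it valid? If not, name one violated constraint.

Invalid. L conflicts with T.

D conflicts with P — holds.
T has to finish before D starts — violated.
L conflicts with T — violated.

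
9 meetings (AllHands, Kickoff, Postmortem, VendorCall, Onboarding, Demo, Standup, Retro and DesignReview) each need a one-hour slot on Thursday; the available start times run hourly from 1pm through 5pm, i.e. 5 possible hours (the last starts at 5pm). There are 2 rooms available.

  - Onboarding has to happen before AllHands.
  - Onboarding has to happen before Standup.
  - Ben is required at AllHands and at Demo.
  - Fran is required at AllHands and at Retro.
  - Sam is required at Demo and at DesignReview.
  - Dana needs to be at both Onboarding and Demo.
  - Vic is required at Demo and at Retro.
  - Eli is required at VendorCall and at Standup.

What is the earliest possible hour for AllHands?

Precedence pushes AllHands to at least 2pm.
AllHands at 2pm is achievable: DesignReview -> 5pm; Postmortem -> 3pm; AllHands -> 2pm; Standup -> 2pm; Onboarding -> 1pm; VendorCall -> 3pm; Demo -> 4pm; Kickoff -> 1pm; Retro -> 5pm.

2pm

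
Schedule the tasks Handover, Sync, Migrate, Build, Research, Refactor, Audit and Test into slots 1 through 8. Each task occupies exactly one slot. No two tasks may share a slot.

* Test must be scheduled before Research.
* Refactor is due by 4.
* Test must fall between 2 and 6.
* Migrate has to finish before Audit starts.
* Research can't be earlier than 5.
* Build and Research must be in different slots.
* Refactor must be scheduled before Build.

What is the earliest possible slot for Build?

Precedence pushes Build to at least 2.
Build at 2 is achievable: Research in 5; Test in 3; Audit in 6; Handover in 7; Sync in 8; Build in 2; Migrate in 4; Refactor in 1.

2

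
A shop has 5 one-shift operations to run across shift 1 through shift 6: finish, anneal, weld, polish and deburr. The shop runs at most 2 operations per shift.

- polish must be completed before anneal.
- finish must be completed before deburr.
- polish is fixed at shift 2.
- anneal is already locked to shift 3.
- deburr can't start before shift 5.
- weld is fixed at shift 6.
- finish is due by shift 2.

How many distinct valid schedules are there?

Enumerating: finish -> shift 1, weld -> shift 6, anneal -> shift 3, polish -> shift 2, deburr -> shift 5 | deburr in shift 6, polish in shift 2, finish in shift 1, anneal in shift 3, weld in shift 6 | weld in shift 6; anneal in shift 3; deburr in shift 5; polish in shift 2; finish in shift 2 | weld in shift 6; anneal in shift 3; deburr in shift 6; finish in shift 2; polish in shift 2.

4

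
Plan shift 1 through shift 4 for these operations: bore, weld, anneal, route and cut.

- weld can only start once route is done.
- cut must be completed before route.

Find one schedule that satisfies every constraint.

weld in shift 3; bore in shift 1; route in shift 2; cut in shift 1; anneal in shift 1

Checking: cut(shift 1) before route(shift 2); route(shift 2) before weld(shift 3).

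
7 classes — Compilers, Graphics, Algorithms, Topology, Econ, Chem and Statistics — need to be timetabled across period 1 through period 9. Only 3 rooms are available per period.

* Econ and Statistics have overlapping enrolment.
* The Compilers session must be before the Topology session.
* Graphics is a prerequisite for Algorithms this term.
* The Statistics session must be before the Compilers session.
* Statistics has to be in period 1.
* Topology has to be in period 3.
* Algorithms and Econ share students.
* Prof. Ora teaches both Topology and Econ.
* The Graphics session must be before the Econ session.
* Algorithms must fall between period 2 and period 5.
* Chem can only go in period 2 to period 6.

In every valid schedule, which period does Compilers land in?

Statistics is fixed at period 1 and must come before Compilers, so Compilers is at least period 2.
Topology is fixed at period 3 and must come after Compilers, so Compilers is at most period 2.
So Compilers must be period 2.

period 2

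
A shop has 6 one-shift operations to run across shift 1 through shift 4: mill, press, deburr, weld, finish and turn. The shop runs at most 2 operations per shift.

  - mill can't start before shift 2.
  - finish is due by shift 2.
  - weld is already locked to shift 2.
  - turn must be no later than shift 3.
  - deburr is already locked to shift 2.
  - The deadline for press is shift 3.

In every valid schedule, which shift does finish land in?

Finish's own window allows nothing later than shift 2.
So finish is pinned to shift 1.

shift 1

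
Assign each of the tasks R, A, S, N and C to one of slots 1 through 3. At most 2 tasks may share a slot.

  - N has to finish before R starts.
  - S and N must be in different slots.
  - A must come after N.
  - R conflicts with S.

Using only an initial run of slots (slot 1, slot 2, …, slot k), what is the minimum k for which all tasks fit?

The precedence chain requires at least 2 distinct slots.
With at most 2 per slot and 5 tasks, at least 3 slots are needed.
3 works (last occupied slot: 3): for example N=1; C=1; R=2; S=3; A=2.

3 slots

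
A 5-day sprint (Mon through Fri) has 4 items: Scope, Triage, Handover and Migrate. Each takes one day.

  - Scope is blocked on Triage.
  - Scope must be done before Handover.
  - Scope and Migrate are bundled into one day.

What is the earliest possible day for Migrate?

Migrate must be in the same day as Scope, which can't be before Tue, so Migrate is at least Tue; Migrate must be in the same day as Scope, which can't be after Thu, so Migrate is at most Thu.
Migrate at Tue is achievable: Handover=Wed, Scope=Tue, Migrate=Tue, Triage=Mon.

Tue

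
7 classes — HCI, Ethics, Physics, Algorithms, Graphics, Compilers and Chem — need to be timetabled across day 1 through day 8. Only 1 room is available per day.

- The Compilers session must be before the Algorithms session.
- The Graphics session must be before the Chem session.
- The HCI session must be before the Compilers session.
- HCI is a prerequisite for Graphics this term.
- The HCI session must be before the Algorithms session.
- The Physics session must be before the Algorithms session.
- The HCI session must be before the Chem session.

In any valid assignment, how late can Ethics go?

day 8

Ethics at day 8 is achievable: Algorithms=day 4, Ethics=day 8, Compilers=day 2, Graphics=day 5, HCI=day 1, Chem=day 6, Physics=day 3.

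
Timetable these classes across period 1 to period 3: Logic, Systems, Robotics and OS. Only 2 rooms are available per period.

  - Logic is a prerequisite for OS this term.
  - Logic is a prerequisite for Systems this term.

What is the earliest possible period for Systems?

Precedence pushes Systems to at least period 2.
Systems at period 2 is achievable: Systems in period 2; Logic in period 1; OS in period 2; Robotics in period 1.

period 2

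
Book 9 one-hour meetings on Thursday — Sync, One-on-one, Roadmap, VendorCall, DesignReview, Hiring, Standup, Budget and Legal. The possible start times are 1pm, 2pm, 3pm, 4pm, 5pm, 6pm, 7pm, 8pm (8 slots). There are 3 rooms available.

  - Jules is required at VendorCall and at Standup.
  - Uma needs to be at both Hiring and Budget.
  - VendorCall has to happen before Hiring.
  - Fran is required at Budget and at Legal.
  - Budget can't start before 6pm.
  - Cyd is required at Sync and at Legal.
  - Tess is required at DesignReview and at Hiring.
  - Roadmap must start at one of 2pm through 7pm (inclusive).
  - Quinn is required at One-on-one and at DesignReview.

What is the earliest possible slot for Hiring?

Precedence pushes Hiring to at least 2pm.
Hiring at 2pm is achievable: DesignReview=3pm, Roadmap=2pm, VendorCall=1pm, Standup=2pm, Legal=3pm, One-on-one=1pm, Sync=1pm, Hiring=2pm, Budget=6pm.

2pm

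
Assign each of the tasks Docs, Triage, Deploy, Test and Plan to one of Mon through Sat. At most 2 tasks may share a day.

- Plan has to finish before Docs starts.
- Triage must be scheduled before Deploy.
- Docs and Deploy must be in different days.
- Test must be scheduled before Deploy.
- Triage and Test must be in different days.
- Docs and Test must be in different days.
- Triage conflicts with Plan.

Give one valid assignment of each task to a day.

Test in Mon, Plan in Mon, Docs in Tue, Triage in Tue, Deploy in Wed

Checking: Triage(Tue) before Deploy(Wed); Plan(Mon) before Docs(Tue); Test(Mon) before Deploy(Wed); Triage(Tue) != Plan(Mon); Docs(Tue) != Deploy(Wed); Docs(Tue) != Test(Mon); Triage(Tue) != Test(Mon); max 2 per day (cap 2).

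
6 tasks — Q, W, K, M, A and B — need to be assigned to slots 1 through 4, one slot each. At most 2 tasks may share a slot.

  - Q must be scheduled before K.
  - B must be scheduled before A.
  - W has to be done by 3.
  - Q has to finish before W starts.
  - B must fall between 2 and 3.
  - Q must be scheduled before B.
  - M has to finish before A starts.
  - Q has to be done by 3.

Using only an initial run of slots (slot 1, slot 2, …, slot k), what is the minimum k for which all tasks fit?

The precedence chain requires at least 3 distinct slots.
With at most 2 per slot and 6 tasks, at least 3 slots are needed.
3 works (last occupied slot: 3): for example B=2; M=1; Q=1; A=3; K=3; W=2.

3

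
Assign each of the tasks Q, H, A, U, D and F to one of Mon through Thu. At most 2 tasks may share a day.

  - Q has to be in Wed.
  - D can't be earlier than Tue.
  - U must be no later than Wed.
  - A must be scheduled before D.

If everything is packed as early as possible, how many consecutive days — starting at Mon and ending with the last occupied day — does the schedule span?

3 days

The precedence chain requires at least 2 distinct days.
With at most 2 per day and 6 tasks, at least 3 days are needed.
Q can't be placed before Wed — that is day 3 counting from Mon — so the schedule must run through at least 3 days.
3 works (last occupied day: Wed): for example U=Tue; F=Wed; H=Mon; D=Tue; A=Mon; Q=Wed.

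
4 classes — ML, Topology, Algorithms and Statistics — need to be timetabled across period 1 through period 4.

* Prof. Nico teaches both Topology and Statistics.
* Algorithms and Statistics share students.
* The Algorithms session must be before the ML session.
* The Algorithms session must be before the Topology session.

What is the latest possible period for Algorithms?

period 3

Downstream work caps Algorithms at period 3.
Algorithms at period 3 is achievable: Algorithms=period 3; ML=period 4; Topology=period 4; Statistics=period 1.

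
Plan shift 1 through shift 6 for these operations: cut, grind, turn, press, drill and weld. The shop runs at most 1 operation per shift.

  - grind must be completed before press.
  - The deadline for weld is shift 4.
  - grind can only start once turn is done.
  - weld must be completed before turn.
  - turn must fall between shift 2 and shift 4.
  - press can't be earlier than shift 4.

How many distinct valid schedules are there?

Splitting on grind: it can be shift 3 (6), shift 4 (12), shift 5 (12). Listing each branch's schedules as (cut, turn, press, drill, weld) by shift number:
grind=shift 3: (4,2,5,6,1) (4,2,6,5,1) (5,2,4,6,1) (5,2,6,4,1) (6,2,4,5,1) (6,2,5,4,1) — 6.
grind=shift 4: (1,3,5,6,2) (1,3,6,5,2) (2,3,5,6,1) (2,3,6,5,1) (3,2,5,6,1) (3,2,6,5,1) (5,2,6,3,1) (5,3,6,1,2) (5,3,6,2,1) (6,2,5,3,1) (6,3,5,1,2) (6,3,5,2,1) — 12.
grind=shift 5: (1,3,6,4,2) (1,4,6,2,3) (1,4,6,3,2) (2,3,6,4,1) (2,4,6,1,3) (2,4,6,3,1) (3,2,6,4,1) (3,4,6,1,2) (3,4,6,2,1) (4,2,6,3,1) (4,3,6,1,2) (4,3,6,2,1) — 12.
Summing: 6 + 12 + 12 = 30.

30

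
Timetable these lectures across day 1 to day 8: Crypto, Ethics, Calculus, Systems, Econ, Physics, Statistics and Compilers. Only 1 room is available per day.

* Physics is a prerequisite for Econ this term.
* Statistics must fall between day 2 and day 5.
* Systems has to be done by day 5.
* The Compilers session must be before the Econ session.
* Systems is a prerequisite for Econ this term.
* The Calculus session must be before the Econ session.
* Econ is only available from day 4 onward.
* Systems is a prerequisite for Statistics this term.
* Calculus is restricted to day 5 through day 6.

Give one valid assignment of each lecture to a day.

Systems in day 1; Physics in day 3; Econ in day 6; Crypto in day 7; Statistics in day 2; Ethics in day 8; Calculus in day 5; Compilers in day 4

Checking: Physics(day 3) before Econ(day 6); Systems(day 1) before Statistics(day 2); Calculus(day 5) before Econ(day 6); Systems(day 1) before Econ(day 6); Compilers(day 4) before Econ(day 6); Econ=day 6 in [day 4,day 8]; Statistics=day 2 in [day 2,day 5]; Systems=day 1 in [day 1,day 5]; Calculus=day 5 in [day 5,day 6]; max 1 per day (cap 1).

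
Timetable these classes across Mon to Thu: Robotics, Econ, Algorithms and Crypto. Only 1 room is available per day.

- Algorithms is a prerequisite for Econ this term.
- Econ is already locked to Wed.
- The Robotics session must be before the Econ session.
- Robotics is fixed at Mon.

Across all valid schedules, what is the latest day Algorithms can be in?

Downstream work caps Algorithms at Tue.
Algorithms at Tue is achievable: Econ -> Wed, Robotics -> Mon, Crypto -> Thu, Algorithms -> Tue.

Tue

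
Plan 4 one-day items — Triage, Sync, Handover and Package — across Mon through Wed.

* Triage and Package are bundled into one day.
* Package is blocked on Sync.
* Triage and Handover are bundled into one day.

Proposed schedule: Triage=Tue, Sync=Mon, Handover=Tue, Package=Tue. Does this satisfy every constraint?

Yes, all constraints hold

Package is blocked on Sync — holds.
Triage and Package are bundled into one day — holds.
Triage and Handover are bundled into one day — holds.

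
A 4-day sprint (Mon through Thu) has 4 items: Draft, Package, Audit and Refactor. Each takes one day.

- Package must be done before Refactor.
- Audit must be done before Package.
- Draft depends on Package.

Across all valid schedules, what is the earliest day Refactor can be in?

Wed

Precedence pushes Refactor to at least Wed.
Refactor at Wed is achievable: Refactor -> Wed; Draft -> Wed; Audit -> Mon; Package -> Tue.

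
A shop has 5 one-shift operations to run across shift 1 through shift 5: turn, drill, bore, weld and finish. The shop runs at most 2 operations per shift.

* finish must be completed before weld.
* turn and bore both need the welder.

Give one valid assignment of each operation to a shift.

bore in shift 3; weld in shift 2; turn in shift 1; drill in shift 2; finish in shift 1

Checking: finish(shift 1) before weld(shift 2); turn(shift 1) != bore(shift 3); max 2 per shift (cap 2).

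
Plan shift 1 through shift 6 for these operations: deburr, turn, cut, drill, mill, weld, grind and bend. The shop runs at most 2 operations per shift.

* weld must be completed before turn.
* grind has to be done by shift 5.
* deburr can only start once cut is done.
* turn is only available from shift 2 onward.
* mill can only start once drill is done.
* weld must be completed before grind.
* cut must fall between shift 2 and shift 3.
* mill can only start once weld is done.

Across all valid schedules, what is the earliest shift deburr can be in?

Precedence pushes deburr to at least shift 3.
deburr at shift 3 is achievable: deburr -> shift 3, turn -> shift 2, cut -> shift 2, weld -> shift 1, bend -> shift 4, grind -> shift 3, drill -> shift 1, mill -> shift 4.

shift 3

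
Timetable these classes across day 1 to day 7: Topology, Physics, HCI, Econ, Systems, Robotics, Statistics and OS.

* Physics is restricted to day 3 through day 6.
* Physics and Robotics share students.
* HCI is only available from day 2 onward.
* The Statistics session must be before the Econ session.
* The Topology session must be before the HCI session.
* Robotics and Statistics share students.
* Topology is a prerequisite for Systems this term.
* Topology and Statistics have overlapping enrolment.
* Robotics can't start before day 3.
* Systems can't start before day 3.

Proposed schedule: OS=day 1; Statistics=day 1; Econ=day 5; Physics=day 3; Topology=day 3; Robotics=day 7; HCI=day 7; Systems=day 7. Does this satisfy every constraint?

Valid

Physics is restricted to day 3 through day 6 — holds.
The Statistics session must be before the Econ session — holds.
Robotics can't start before day 3 — holds.
The Topology session must be before the HCI session — holds.
Robotics and Statistics share students — holds.
Systems can't start before day 3 — holds.
Topology is a prerequisite for Systems this term — holds.
Topology and Statistics have overlapping enrolment — holds.
HCI is only available from day 2 onward — holds.
Physics and Robotics share students — holds.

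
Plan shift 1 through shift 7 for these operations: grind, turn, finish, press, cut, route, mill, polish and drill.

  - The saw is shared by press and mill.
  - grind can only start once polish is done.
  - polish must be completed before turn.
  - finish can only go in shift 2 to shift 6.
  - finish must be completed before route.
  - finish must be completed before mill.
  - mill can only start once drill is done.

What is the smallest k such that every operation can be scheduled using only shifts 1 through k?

3

The precedence chain requires at least 2 distinct shifts.
Propagating the time windows through the other constraints, route can't land before shift 3, so the schedule must run through at least shift 3.
3 works (last occupied shift: shift 3): for example route=shift 3, cut=shift 1, mill=shift 3, turn=shift 2, grind=shift 2, press=shift 1, finish=shift 2, drill=shift 1, polish=shift 1.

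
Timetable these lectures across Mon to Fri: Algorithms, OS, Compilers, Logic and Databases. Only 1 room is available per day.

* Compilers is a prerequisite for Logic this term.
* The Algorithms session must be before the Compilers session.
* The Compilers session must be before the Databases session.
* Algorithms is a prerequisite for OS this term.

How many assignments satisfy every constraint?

Splitting on OS: it can be Tue (2), Wed (2), Thu (2), Fri (2). Listing each branch's schedules as (Algorithms, Compilers, Logic, Databases):
OS=Tue: (Mon,Wed,Thu,Fri) (Mon,Wed,Fri,Thu) — 2.
OS=Wed: (Mon,Tue,Thu,Fri) (Mon,Tue,Fri,Thu) — 2.
OS=Thu: (Mon,Tue,Wed,Fri) (Mon,Tue,Fri,Wed) — 2.
OS=Fri: (Mon,Tue,Wed,Thu) (Mon,Tue,Thu,Wed) — 2.
Summing: 2 + 2 + 2 + 2 = 8.

8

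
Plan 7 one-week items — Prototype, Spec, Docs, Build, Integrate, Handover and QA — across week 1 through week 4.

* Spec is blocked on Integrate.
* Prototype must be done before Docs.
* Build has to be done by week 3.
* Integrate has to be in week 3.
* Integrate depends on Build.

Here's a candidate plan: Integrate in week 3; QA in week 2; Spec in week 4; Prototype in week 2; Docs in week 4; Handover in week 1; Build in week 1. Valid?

Prototype must be done before Docs — holds.
Integrate has to be in week 3 — holds.
Spec is blocked on Integrate — holds.
Build has to be done by week 3 — holds.
Integrate depends on Build — holds.

Valid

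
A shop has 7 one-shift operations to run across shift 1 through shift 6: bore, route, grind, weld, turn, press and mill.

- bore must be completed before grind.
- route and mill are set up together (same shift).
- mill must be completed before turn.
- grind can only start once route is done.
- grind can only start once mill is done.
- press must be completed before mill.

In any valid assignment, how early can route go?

Route must be in the same shift as mill, which can't be before shift 2, so route is at least shift 2; downstream work caps route at shift 5.
route at shift 2 is achievable: turn=shift 3, mill=shift 2, bore=shift 1, grind=shift 3, route=shift 2, weld=shift 1, press=shift 1.

shift 2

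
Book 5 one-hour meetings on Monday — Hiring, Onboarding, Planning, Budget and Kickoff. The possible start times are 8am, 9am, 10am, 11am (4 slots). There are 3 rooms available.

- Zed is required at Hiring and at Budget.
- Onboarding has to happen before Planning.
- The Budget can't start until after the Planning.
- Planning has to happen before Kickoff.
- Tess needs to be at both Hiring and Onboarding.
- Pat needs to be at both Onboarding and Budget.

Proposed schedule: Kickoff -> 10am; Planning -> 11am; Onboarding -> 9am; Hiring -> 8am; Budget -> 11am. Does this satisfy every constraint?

No — it violates: Planning has to happen before Kickoff

Planning has to happen before Kickoff — violated.
Tess needs to be at both Hiring and Onboarding — holds.
Pat needs to be at both Onboarding and Budget — holds.
Zed is required at Hiring and at Budget — holds.
There are 3 rooms available — holds.
Onboarding has to happen before Planning — holds.
The Budget can't start until after the Planning — violated.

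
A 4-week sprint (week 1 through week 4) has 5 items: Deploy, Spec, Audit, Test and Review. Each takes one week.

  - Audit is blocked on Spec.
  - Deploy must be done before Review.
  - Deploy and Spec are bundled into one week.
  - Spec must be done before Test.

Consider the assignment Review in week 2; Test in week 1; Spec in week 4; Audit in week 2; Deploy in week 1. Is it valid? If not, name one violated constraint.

Deploy must be done before Review — holds.
Spec must be done before Test — violated.
Audit is blocked on Spec — violated.
Deploy and Spec are bundled into one week — violated.

Invalid. Spec must be done before Test.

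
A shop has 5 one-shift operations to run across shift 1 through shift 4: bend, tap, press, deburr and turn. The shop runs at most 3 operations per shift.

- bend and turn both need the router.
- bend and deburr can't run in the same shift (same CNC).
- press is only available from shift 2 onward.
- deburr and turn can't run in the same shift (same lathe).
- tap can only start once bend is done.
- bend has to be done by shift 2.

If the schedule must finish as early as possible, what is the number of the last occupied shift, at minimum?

3

The precedence chain requires at least 2 distinct shifts.
With at most 3 per shift and 5 operations, at least 2 shifts are needed.
Could 2 shifts be enough, i.e. nothing placed later than shift 2? No: bend's window within 2 shifts is {shift 1, shift 2}; tap must come after bend (at shift 1 or later) → {shift 2}; bend must come before tap (at shift 2 or earlier) → {shift 1}; turn can't share with bend (shift 1) → {shift 2}; deburr can't share with turn (shift 2) → {shift 1}; deburr can't share with bend (shift 1) → nothing is left.
So 2 shifts is not enough.
3 works (last occupied shift: shift 3): for example press=shift 2, tap=shift 2, bend=shift 1, deburr=shift 2, turn=shift 3.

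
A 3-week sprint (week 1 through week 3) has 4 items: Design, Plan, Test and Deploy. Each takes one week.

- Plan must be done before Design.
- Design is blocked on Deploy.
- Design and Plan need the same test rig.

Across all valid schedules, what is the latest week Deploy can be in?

Downstream work caps Deploy at week 2.
Deploy at week 2 is achievable: Deploy in week 2; Design in week 3; Test in week 1; Plan in week 1.

week 2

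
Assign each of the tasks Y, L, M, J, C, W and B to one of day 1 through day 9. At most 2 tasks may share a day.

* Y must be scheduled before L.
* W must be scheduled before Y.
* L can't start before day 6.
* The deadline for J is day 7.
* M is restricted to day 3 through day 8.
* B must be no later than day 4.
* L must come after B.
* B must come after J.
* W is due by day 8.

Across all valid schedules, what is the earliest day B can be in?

day 2

Precedence pushes B to at least day 2; B's own window allows nothing later than day 4.
B at day 2 is achievable: B=day 2; C=day 3; L=day 6; W=day 1; M=day 3; Y=day 2; J=day 1.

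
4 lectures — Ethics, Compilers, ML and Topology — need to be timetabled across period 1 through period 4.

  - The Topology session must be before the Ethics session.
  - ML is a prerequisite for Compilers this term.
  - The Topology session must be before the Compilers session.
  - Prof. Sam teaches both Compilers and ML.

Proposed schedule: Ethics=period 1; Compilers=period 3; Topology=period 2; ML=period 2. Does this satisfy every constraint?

The Topology session must be before the Compilers session — holds.
ML is a prerequisite for Compilers this term — holds.
Prof. Sam teaches both Compilers and ML — holds.
The Topology session must be before the Ethics session — violated.

Invalid. The Topology session must be before the Ethics session.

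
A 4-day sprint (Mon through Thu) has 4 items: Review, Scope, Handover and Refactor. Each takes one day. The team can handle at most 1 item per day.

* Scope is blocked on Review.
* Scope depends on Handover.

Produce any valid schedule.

Handover -> Tue; Review -> Mon; Scope -> Wed; Refactor -> Thu

Checking: Handover(Tue) before Scope(Wed); Review(Mon) before Scope(Wed); max 1 per day (cap 1).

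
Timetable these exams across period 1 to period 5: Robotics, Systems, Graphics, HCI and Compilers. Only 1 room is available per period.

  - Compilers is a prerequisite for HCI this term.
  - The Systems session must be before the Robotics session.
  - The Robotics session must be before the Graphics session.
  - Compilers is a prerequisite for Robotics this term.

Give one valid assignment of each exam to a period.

HCI -> period 5, Robotics -> period 3, Graphics -> period 4, Compilers -> period 1, Systems -> period 2

Checking: Robotics(period 3) before Graphics(period 4); Compilers(period 1) before HCI(period 5); Systems(period 2) before Robotics(period 3); Compilers(period 1) before Robotics(period 3); max 1 per period (cap 1).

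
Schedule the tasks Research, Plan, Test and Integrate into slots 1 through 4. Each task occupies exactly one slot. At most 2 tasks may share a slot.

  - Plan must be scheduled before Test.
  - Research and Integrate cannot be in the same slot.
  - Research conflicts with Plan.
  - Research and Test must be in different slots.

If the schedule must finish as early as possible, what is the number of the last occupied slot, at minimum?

The precedence chain requires at least 2 distinct slots.
With at most 2 per slot and 4 tasks, at least 2 slots are needed.
Could 2 slots be enough, i.e. nothing placed later than 2? No: Test must come after Plan (at 1 or later) → {2}; Plan must come before Test (at 2 or earlier) → {1}; Research can't share with Plan (1) → {2}; Test can't share with Research (2) → nothing is left.
So 2 slots is not enough.
3 works (last occupied slot: 3): for example Research in 3; Integrate in 1; Plan in 1; Test in 2.

slot 3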